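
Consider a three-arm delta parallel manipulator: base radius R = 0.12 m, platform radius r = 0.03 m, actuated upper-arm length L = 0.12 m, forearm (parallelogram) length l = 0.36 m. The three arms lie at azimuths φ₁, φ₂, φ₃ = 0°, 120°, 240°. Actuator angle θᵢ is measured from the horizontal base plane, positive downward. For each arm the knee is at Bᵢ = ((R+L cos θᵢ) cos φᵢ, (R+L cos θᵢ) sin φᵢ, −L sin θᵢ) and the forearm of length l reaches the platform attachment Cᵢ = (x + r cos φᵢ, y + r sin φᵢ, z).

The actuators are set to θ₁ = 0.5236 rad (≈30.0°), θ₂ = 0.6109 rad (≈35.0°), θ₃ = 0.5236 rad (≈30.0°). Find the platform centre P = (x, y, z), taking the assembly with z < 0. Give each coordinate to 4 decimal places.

(0.0066, -0.0114, -0.3672)

φ1=0.0°: virtual centre (0.1939, 0.0000, -0.0600), radius l
φ2=120.0°: virtual centre (-0.0941, 0.1631, -0.0688), radius l
S3 = (0.1939·cos240.0°, 0.1939·sin240.0°, -0.0600) = (-0.0970, -0.1679, -0.0600)
|S₂|²−|S₁|² = -0.0010;  |S₃|²−|S₁|² = 0.0000
plane₁₂: -0.5761x+0.3261y+-0.0177z = -0.0010
det = 0.3833;  x = 0.0009+-0.0155z,  y = -0.0015+0.0268z
sphere 1 gives Az²+Bz+C=0 with A=1.0010, B=0.1259, C=-0.0887;  B²−4AC=0.3711;  roots -0.3672, 0.2414;  negative root z = -0.3672
x = 0.0066, y = -0.0114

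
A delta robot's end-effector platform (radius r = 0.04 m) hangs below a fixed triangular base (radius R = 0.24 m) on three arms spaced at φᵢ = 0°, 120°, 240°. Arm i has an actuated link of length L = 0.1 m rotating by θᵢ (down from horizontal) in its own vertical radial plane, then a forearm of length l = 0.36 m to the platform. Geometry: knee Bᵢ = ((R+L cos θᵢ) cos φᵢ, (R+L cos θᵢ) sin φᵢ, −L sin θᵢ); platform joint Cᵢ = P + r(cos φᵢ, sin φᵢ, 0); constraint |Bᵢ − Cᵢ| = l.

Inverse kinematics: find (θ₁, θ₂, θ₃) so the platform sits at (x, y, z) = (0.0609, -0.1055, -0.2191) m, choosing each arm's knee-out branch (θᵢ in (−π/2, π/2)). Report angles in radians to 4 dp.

θ₁ = -0.3486, θ₂ = 1.3962, θ₃ = -0.3489

rotate P by −φ1: (0.0609, -0.1055, -0.2191)
  A=0.1391, B=-0.2191, C=(l²−L²−A²−y'²−z²)/(2L)=0.2056
  γ=atan2(-0.2191,0.1391)=-1.0051;  ψ=arccos(0.7921)=0.6565;  θ1=γ+ψ≈-0.3486
rotate P by −φ2: (-0.1218, 0.0000, -0.2191)
  A cos θ + B sin θ = C:  0.3218·cos θ + -0.2191·sin θ = -0.1599
  γ=atan2(-0.2191,0.3218)=-0.5977;  ψ=arccos(-0.4106)=1.9939;  θ2=γ+ψ≈1.3962
φ3=240.0° → target in arm frame (0.0609, 0.1055)
  A=0.1391, B=-0.2191, C=(l²−L²−A²−y'²−z²)/(2L)=0.2056
  θ3 = atan2(B,A) + arccos(C/0.2595) = -0.3489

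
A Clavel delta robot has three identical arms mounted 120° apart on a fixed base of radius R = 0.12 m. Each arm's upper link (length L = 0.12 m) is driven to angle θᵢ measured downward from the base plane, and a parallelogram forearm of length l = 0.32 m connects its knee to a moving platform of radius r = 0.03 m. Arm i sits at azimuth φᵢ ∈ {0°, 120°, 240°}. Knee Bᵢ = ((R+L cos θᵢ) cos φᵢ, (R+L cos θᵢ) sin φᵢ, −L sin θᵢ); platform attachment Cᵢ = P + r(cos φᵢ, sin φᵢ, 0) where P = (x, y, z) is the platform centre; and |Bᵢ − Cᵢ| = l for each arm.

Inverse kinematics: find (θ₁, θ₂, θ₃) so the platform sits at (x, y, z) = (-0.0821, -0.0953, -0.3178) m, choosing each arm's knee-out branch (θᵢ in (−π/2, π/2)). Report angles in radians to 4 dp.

θ₁ = 1.1349, θ₂ = 0.9600, θ₃ = 0.0872

rotate P by −φ1: (-0.0821, -0.0953, -0.3178)
  A=0.1721, B=-0.3178, C=(l²−L²−A²−y'²−z²)/(2L)=-0.2154
  θ1 = atan2(B,A) + arccos(C/0.3614) = 1.1349
rotate P by −φ2: (-0.0415, 0.1188, -0.3178)
  e−x'=0.1315;  (l²−L²−(e−x')²−y'²−z²)/2L = -0.1849
  θ2 = atan2(B,A) + arccos(C/0.3439) = 0.9600
φ3=240.0° → target in arm frame (0.1236, -0.0235)
  A cos θ + B sin θ = C:  -0.0336·cos θ + -0.3178·sin θ = -0.0611
  γ=atan2(-0.3178,-0.0336)=-1.6761;  ψ=arccos(-0.1913)=1.7633;  θ3=γ+ψ≈0.0872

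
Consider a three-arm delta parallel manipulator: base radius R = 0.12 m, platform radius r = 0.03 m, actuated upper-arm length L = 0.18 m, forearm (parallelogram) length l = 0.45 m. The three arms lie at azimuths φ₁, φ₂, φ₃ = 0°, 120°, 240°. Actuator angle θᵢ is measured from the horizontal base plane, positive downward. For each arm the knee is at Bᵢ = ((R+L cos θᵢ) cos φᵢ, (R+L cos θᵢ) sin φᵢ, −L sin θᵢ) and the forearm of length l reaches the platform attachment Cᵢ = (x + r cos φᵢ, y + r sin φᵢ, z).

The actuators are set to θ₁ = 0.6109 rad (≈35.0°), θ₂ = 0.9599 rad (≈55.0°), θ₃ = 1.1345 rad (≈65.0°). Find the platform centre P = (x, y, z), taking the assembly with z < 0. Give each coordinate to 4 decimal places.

(0.1017, 0.0391, -0.5305)

S1 = (0.2374·cos0.0°, 0.2374·sin0.0°, -0.1032) = (0.2374, 0.0000, -0.1032)
arm 2 at φ=120.0°: ρ2 = 0.1932;  S2 = (-0.0966, 0.1674, -0.1474)
S3 = (0.1661·cos240.0°, 0.1661·sin240.0°, -0.1631) = (-0.0830, -0.1438, -0.1631)
eliminate P² terms by subtracting sphere 1 from 2 and 3
linear system: -0.6681x+0.3347y = -0.0080−-0.0884z; -0.6410x+-0.2876y = -0.0128−-0.1198z
Cramer: x(z) = 0.0162-0.1611z;  y(z) = 0.0086-0.0575z
sphere 1 gives Az²+Bz+C=0 with A=1.0293, B=0.2768, C=-0.1428;  B²−4AC=0.6646;  roots -0.5305, 0.2616;  negative root z = -0.5305
x = 0.1017, y = 0.0391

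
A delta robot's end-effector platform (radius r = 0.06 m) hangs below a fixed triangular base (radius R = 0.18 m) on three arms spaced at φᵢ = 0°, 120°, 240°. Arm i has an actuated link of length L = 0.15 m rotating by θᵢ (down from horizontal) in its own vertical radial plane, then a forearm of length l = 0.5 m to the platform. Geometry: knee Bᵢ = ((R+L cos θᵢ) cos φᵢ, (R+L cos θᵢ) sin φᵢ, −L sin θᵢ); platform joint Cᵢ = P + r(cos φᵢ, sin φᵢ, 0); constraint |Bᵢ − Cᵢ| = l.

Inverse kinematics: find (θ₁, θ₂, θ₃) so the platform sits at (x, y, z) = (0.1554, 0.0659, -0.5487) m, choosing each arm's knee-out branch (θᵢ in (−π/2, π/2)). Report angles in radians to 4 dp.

φ1=0.0° → target in arm frame (0.1554, 0.0659)
  e−x'=-0.0354;  (l²−L²−(e−x')²−y'²−z²)/2L = -0.2639
  θ1 = atan2(B,A) + arccos(C/0.5498) = 0.4362
φ2=120.0° → target in arm frame (-0.0206, -0.1675)
  A cos θ + B sin θ = C:  0.1406·cos θ + -0.5487·sin θ = -0.4047
  √(A²+B²)=0.5664;  θ2 = -1.3199+2.3667 ≈ 1.0468
φ3=240.0° → target in arm frame (-0.1348, 0.1016)
  e−x'=0.2548;  (l²−L²−(e−x')²−y'²−z²)/2L = -0.4960
  γ=atan2(-0.5487,0.2548)=-1.1361;  ψ=arccos(-0.8199)=2.5321;  θ3=γ+ψ≈1.3960

θ₁ = 0.4362, θ₂ = 1.0468, θ₃ = 1.3960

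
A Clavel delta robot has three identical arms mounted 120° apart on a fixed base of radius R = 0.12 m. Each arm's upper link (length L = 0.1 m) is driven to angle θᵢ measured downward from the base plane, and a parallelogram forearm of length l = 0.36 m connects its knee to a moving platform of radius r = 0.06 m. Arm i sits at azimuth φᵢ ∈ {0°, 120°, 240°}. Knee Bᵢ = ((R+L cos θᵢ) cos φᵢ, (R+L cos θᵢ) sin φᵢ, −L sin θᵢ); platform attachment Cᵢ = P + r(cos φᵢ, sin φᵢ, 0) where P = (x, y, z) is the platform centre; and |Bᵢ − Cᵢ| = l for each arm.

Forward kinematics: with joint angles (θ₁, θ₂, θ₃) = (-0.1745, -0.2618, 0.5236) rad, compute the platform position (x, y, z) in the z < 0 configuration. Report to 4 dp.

(0.0425, 0.0928, -0.3105)

φ1=0.0°: virtual centre (0.1585, 0.0000, 0.0174), radius l
φ2=120.0°: virtual centre (-0.0783, 0.1356, 0.0259), radius l
φ3=240.0°: virtual centre (-0.0733, -0.1270, -0.0500), radius l
subtract pairs → two planes through P
plane₁₂: -0.4736x+0.2712y+0.0170z = -0.0002
Cramer: x(z) = 0.0018-0.1310z;  y(z) = 0.0023-0.2915z
sphere 1 gives Az²+Bz+C=0 with A=1.1021, B=0.0050, C=-0.1047;  B²−4AC=0.4618;  roots -0.3105, 0.3060;  negative root z = -0.3105
x = 0.0425, y = 0.0928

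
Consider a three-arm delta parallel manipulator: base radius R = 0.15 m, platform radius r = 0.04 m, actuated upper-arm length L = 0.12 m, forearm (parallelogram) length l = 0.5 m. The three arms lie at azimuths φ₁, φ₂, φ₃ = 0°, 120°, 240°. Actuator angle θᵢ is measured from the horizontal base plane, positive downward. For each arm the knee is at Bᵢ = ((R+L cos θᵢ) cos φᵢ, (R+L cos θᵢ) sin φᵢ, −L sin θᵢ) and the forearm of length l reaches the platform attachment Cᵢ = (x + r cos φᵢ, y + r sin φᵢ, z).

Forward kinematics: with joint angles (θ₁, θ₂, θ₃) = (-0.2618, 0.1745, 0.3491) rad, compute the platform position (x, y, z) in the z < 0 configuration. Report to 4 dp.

(0.0822, 0.0252, -0.4472)

S1 = (0.2259·cos0.0°, 0.2259·sin0.0°, 0.0311) = (0.2259, 0.0000, 0.0311)
S2 = (0.2282·cos120.0°, 0.2282·sin120.0°, -0.0208) = (-0.1141, 0.1976, -0.0208)
S3 = (0.2228·cos240.0°, 0.2228·sin240.0°, -0.0410) = (-0.1114, -0.1929, -0.0410)
eliminate P² terms by subtracting sphere 1 from 2 and 3
plane₁₂: -0.6800x+0.3952y+-0.1038z = 0.0005
det = 0.5290;  x = 0.0002+-0.1834z,  y = 0.0015+-0.0530z
sphere 1 gives Az²+Bz+C=0 with A=1.0365, B=0.0205, C=-0.1981;  B²−4AC=0.8216;  roots -0.4472, 0.4273;  negative root z = -0.4472
x = 0.0822, y = 0.0252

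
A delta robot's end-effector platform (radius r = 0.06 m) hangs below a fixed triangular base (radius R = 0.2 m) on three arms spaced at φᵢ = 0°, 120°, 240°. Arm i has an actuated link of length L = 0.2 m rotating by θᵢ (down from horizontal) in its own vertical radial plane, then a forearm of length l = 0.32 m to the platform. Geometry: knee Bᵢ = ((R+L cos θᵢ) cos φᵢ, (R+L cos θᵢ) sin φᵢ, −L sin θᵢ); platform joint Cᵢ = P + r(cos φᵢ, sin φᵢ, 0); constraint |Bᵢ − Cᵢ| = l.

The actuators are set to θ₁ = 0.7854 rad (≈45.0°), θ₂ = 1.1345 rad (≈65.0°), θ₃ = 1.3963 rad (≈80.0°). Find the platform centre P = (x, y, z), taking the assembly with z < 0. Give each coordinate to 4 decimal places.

arm 1 at φ=0.0°: (R−r)+L cos θ1 = 0.2814;  S1 = (0.2814, 0.0000, -0.1414)
arm 2 at φ=120.0°: (R−r)+L cos θ2 = 0.2245;  S2 = (-0.1123, 0.1944, -0.1813)
S3 = (0.1747·cos240.0°, 0.1747·sin240.0°, -0.1970) = (-0.0874, -0.1513, -0.1970)
subtract pairs → two planes through P
plane₁₂: -0.7874x+0.3889y+-0.0797z = -0.0159
det = 0.5251;  x = 0.0313+-0.1282z,  y = 0.0224+-0.0546z
into |P−S₁|² = l²: 1.0194z² + 0.3445z + -0.0193 = 0;  Δ = 0.1976;  z = -0.3870 or 0.0490 → z<0 root = -0.3870
x = 0.0809, y = 0.0436

(0.0809, 0.0436, -0.3870)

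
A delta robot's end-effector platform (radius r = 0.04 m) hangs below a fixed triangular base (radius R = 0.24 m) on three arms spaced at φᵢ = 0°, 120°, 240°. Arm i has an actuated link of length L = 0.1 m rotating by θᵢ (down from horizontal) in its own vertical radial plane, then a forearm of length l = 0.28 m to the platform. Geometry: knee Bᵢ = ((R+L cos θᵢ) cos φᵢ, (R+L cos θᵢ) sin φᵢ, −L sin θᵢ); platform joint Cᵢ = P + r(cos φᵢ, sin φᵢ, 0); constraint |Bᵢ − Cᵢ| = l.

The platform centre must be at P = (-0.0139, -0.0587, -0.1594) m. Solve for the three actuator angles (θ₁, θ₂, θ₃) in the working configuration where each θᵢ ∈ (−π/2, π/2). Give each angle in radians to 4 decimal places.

φ1=0.0° → target in arm frame (-0.0139, -0.0587)
  e−x'=0.2139;  (l²−L²−(e−x')²−y'²−z²)/2L = -0.0310
  θ1 = atan2(B,A) + arccos(C/0.2668) = 1.0470
φ2=120.0° → target in arm frame (-0.0439, 0.0414)
  A=0.2439, B=-0.1594, C=(l²−L²−A²−y'²−z²)/(2L)=-0.0910
  γ=atan2(-0.1594,0.2439)=-0.5789;  ψ=arccos(-0.3124)=1.8885;  θ2=γ+ψ≈1.3096
rotate P by −φ3: (0.0578, 0.0173, -0.1594)
  A=0.1422, B=-0.1594, C=(l²−L²−A²−y'²−z²)/(2L)=0.1123
  γ=atan2(-0.1594,0.1422)=-0.8423;  ψ=arccos(0.5259)=1.0171;  θ3=γ+ψ≈0.1747

θ₁ = 1.0470, θ₂ = 1.3096, θ₃ = 0.1747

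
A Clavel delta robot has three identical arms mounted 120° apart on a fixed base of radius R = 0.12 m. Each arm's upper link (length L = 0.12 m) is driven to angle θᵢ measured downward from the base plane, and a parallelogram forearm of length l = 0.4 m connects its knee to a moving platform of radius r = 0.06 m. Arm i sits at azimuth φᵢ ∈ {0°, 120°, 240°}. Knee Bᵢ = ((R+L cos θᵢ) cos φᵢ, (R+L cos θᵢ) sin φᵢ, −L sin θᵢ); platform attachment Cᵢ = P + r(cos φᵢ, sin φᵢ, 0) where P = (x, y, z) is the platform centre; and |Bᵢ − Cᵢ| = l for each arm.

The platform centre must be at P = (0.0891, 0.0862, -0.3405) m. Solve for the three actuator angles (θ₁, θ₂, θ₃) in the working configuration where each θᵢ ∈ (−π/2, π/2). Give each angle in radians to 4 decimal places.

θ₁ = -0.3490, θ₂ = -0.0877, θ₃ = 0.5236

arm 1 (φ=0.0°): x'=0.0891, y'=0.0862
  A=-0.0291, B=-0.3405, C=(l²−L²−A²−y'²−z²)/(2L)=0.0891
  θ1 = atan2(B,A) + arccos(C/0.3417) = -0.3490
arm 2 (φ=120.0°): x'=0.0301, y'=-0.1203
  A cos θ + B sin θ = C:  0.0299·cos θ + -0.3405·sin θ = 0.0596
  √(A²+B²)=0.3418;  θ2 = -1.4832+1.3956 ≈ -0.0877
rotate P by −φ3: (-0.1192, 0.0341, -0.3405)
  e−x'=0.1792;  (l²−L²−(e−x')²−y'²−z²)/2L = -0.0151
  θ3 = atan2(B,A) + arccos(C/0.3848) = 0.5236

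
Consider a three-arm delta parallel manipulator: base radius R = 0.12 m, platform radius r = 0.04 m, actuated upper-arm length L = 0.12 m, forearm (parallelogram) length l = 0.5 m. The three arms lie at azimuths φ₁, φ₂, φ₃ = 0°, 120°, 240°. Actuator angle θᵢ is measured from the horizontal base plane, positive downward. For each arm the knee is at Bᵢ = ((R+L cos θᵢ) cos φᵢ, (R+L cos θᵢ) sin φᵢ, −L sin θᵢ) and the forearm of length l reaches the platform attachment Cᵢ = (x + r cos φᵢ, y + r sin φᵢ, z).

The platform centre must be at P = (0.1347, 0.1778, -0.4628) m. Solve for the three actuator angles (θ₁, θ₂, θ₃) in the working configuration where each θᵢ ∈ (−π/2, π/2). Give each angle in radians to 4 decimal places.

θ₁ = 0.0005, θ₂ = 0.1748, θ₃ = 1.1349

rotate P by −φ1: (0.1347, 0.1778, -0.4628)
  e−x'=-0.0547;  (l²−L²−(e−x')²−y'²−z²)/2L = -0.0550
  θ1 = atan2(B,A) + arccos(C/0.4660) = 0.0005
φ2=120.0° → target in arm frame (0.0866, -0.2056)
  A cos θ + B sin θ = C:  -0.0066·cos θ + -0.4628·sin θ = -0.0870
  θ2 = atan2(B,A) + arccos(C/0.4628) = 0.1748
rotate P by −φ3: (-0.2213, 0.0278, -0.4628)
  e−x'=0.3013;  (l²−L²−(e−x')²−y'²−z²)/2L = -0.2923
  γ=atan2(-0.4628,0.3013)=-0.9936;  ψ=arccos(-0.5293)=2.1286;  θ3=γ+ψ≈1.1349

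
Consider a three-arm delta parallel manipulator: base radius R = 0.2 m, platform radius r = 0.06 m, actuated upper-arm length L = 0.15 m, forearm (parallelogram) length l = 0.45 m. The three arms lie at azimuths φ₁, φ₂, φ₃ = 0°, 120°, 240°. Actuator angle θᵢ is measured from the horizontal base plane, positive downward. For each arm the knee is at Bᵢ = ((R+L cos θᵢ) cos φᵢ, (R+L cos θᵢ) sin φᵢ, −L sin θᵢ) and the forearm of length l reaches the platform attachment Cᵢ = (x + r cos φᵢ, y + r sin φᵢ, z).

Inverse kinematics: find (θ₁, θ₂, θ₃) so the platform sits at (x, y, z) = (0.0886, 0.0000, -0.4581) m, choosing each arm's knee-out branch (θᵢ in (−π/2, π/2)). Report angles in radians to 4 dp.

θ₁ = 0.3489, θ₂ = 0.8724, θ₃ = 0.8724

rotate P by −φ1: (0.0886, 0.0000, -0.4581)
  e−x'=0.0514;  (l²−L²−(e−x')²−y'²−z²)/2L = -0.1083
  √(A²+B²)=0.4610;  θ1 = -1.4591+1.8080 ≈ 0.3489
φ2=120.0° → target in arm frame (-0.0443, -0.0767)
  A=0.1843, B=-0.4581, C=(l²−L²−A²−y'²−z²)/(2L)=-0.2324
  θ2 = atan2(B,A) + arccos(C/0.4938) = 0.8724
arm 3 (φ=240.0°): x'=-0.0443, y'=0.0767
  A cos θ + B sin θ = C:  0.1843·cos θ + -0.4581·sin θ = -0.2324
  γ=atan2(-0.4581,0.1843)=-1.1883;  ψ=arccos(-0.4706)=2.0607;  θ3=γ+ψ≈0.8724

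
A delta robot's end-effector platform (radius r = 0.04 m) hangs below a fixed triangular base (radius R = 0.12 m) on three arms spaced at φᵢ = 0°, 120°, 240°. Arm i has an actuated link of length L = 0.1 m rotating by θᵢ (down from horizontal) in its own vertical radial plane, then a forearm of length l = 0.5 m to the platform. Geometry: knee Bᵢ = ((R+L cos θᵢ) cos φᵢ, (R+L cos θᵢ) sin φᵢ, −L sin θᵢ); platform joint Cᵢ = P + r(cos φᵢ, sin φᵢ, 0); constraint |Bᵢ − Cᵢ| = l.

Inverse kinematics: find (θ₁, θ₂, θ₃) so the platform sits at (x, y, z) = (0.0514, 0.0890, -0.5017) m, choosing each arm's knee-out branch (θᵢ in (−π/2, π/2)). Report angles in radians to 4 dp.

θ₁ = 0.2618, θ₂ = 0.2619, θ₃ = 0.7855

φ1=0.0° → target in arm frame (0.0514, 0.0890)
  A=0.0286, B=-0.5017, C=(l²−L²−A²−y'²−z²)/(2L)=-0.1022
  γ=atan2(-0.5017,0.0286)=-1.5139;  ψ=arccos(-0.2034)=1.7756;  θ1=γ+ψ≈0.2618
arm 2 (φ=120.0°): x'=0.0514, y'=-0.0890
  A=0.0286, B=-0.5017, C=(l²−L²−A²−y'²−z²)/(2L)=-0.1022
  γ=atan2(-0.5017,0.0286)=-1.5138;  ψ=arccos(-0.2034)=1.7757;  θ2=γ+ψ≈0.2619
φ3=240.0° → target in arm frame (-0.1028, 0.0000)
  e−x'=0.1828;  (l²−L²−(e−x')²−y'²−z²)/2L = -0.2256
  γ=atan2(-0.5017,0.1828)=-1.2214;  ψ=arccos(-0.4224)=2.0069;  θ3=γ+ψ≈0.7855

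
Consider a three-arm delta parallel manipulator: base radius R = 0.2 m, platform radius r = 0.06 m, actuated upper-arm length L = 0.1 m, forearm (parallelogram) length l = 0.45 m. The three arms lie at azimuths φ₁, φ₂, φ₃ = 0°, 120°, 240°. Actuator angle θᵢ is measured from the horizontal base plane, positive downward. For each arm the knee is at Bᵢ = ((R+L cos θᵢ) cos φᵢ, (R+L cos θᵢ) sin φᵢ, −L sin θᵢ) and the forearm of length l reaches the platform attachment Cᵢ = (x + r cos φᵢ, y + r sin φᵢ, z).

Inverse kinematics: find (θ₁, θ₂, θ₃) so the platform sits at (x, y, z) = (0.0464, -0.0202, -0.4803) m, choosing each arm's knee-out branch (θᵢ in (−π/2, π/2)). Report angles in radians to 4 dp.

φ1=0.0° → target in arm frame (0.0464, -0.0202)
  A cos θ + B sin θ = C:  0.0936·cos θ + -0.4803·sin θ = -0.2368
  θ1 = atan2(B,A) + arccos(C/0.4893) = 0.6976
arm 2 (φ=120.0°): x'=-0.0407, y'=-0.0301
  A cos θ + B sin θ = C:  0.1807·cos θ + -0.4803·sin θ = -0.3587
  √(A²+B²)=0.5132;  θ2 = -1.2110+2.3448 ≈ 1.1339
rotate P by −φ3: (-0.0057, 0.0503, -0.4803)
  e−x'=0.1457;  (l²−L²−(e−x')²−y'²−z²)/2L = -0.3097
  θ3 = atan2(B,A) + arccos(C/0.5019) = 0.9596

θ₁ = 0.6976, θ₂ = 1.1339, θ₃ = 0.9596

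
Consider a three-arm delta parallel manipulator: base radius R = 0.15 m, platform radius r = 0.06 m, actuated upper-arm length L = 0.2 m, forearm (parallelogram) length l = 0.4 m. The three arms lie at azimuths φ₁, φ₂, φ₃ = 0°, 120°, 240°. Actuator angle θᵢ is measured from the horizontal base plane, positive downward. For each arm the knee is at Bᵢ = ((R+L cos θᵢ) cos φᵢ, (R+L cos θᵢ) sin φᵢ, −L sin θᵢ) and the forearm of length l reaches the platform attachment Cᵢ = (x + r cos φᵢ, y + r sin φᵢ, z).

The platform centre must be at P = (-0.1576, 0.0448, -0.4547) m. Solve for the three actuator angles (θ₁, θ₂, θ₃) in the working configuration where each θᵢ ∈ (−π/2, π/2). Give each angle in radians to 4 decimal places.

arm 1 (φ=0.0°): x'=-0.1576, y'=0.0448
  A cos θ + B sin θ = C:  0.2476·cos θ + -0.4547·sin θ = -0.3752
  √(A²+B²)=0.5177;  θ1 = -1.0722+2.3813 ≈ 1.3091
φ2=120.0° → target in arm frame (0.1176, 0.1141)
  A=-0.0276, B=-0.4547, C=(l²−L²−A²−y'²−z²)/(2L)=-0.2513
  θ2 = atan2(B,A) + arccos(C/0.4555) = 0.5238
rotate P by −φ3: (0.0400, -0.1589, -0.4547)
  A cos θ + B sin θ = C:  0.0500·cos θ + -0.4547·sin θ = -0.2862
  θ3 = atan2(B,A) + arccos(C/0.4574) = 0.7856

θ₁ = 1.3091, θ₂ = 0.5238, θ₃ = 0.7856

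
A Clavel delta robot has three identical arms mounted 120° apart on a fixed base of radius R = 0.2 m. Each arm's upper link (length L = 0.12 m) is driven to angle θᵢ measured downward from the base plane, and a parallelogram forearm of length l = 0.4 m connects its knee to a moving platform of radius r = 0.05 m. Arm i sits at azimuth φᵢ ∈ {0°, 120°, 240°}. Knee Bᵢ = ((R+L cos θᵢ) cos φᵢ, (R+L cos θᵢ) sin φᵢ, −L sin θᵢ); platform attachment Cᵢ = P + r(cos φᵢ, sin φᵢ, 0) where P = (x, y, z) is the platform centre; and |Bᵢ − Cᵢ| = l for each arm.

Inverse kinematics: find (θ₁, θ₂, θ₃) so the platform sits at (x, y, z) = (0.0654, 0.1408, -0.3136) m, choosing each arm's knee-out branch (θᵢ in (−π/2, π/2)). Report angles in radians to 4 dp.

arm 1 (φ=0.0°): x'=0.0654, y'=0.1408
  e−x'=0.0846;  (l²−L²−(e−x')²−y'²−z²)/2L = 0.0845
  γ=atan2(-0.3136,0.0846)=-1.3073;  ψ=arccos(0.2601)=1.3077;  θ1=γ+ψ≈0.0004
arm 2 (φ=120.0°): x'=0.0892, y'=-0.1270
  e−x'=0.0608;  (l²−L²−(e−x')²−y'²−z²)/2L = 0.1143
  θ2 = atan2(B,A) + arccos(C/0.3194) = -0.1744
rotate P by −φ3: (-0.1546, -0.0138, -0.3136)
  A=0.3046, B=-0.3136, C=(l²−L²−A²−y'²−z²)/(2L)=-0.1906
  θ3 = atan2(B,A) + arccos(C/0.4372) = 1.2219

θ₁ = 0.0004, θ₂ = -0.1744, θ₃ = 1.2219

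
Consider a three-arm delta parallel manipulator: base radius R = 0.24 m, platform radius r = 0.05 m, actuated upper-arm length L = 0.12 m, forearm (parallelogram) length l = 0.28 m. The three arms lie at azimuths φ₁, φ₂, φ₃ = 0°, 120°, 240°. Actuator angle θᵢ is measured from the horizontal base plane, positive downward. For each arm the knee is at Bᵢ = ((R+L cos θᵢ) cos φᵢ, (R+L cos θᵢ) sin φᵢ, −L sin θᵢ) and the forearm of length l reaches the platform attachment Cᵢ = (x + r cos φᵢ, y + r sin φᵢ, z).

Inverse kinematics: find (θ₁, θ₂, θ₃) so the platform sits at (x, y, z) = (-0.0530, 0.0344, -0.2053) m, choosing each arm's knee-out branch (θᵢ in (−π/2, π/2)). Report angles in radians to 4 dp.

θ₁ = 1.3960, θ₂ = 0.5237, θ₃ = 1.0474

arm 1 (φ=0.0°): x'=-0.0530, y'=0.0344
  A=0.2430, B=-0.2053, C=(l²−L²−A²−y'²−z²)/(2L)=-0.1599
  √(A²+B²)=0.3181;  θ1 = -0.7015+2.0975 ≈ 1.3960
arm 2 (φ=120.0°): x'=0.0563, y'=0.0287
  A cos θ + B sin θ = C:  0.1337·cos θ + -0.2053·sin θ = 0.0131
  √(A²+B²)=0.2450;  θ2 = -0.9935+1.5172 ≈ 0.5237
arm 3 (φ=240.0°): x'=-0.0033, y'=-0.0631
  A=0.1933, B=-0.2053, C=(l²−L²−A²−y'²−z²)/(2L)=-0.0812
  γ=atan2(-0.2053,0.1933)=-0.8155;  ψ=arccos(-0.2880)=1.8630;  θ3=γ+ψ≈1.0474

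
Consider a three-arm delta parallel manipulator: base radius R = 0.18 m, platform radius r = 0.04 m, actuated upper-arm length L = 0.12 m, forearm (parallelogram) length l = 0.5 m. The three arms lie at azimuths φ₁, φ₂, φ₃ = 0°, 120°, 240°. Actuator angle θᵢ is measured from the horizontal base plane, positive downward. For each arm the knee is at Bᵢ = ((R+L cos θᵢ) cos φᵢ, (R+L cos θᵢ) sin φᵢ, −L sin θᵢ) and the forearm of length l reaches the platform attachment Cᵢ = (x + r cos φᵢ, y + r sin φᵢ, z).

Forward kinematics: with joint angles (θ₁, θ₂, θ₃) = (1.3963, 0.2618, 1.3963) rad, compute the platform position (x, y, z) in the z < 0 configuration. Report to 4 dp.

arm 1 at φ=0.0°: ρ1 = 0.1608;  S1 = (0.1608, 0.0000, -0.1182)
S2 = (0.2559·cos120.0°, 0.2559·sin120.0°, -0.0311) = (-0.1280, 0.2216, -0.0311)
φ3=240.0°: virtual centre (-0.0804, -0.1393, -0.1182), radius l
|S₂|²−|S₁|² = 0.0266;  |S₃|²−|S₁|² = 0.0000
[-0.5776 0.4433 0.1742]·P = 0.0266;  [-0.4825 -0.2786 0.0000]·P = 0.0000
det = 0.3748;  x = -0.0198+0.1295z,  y = 0.0343+-0.2243z
sphere 1 gives Az²+Bz+C=0 with A=1.0671, B=0.1742, C=-0.2022;  B²−4AC=0.8936;  roots -0.5245, 0.3613;  negative root z = -0.5245
x = -0.0877, y = 0.1519

(-0.0877, 0.1519, -0.5245)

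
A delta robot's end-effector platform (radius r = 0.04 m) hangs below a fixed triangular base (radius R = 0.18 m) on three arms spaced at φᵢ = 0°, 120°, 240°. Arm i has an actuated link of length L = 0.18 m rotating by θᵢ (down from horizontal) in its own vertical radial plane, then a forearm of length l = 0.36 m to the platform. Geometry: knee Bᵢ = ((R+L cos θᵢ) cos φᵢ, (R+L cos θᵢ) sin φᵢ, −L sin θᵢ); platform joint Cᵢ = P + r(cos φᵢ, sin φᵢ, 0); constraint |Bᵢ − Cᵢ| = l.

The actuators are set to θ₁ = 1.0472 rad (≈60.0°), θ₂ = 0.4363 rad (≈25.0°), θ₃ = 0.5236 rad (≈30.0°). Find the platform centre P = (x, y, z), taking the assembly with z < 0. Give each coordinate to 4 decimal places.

φ1=0.0°: virtual centre (0.2300, 0.0000, -0.1559), radius l
φ2=120.0°: virtual centre (-0.1516, 0.2625, -0.0761), radius l
arm 3 at φ=240.0°: e+L cos θ3 = 0.2959;  O3 = (-0.1479, -0.2562, -0.0900)
subtract pairs → two planes through P
linear system: -0.7631x+0.5251y = 0.0205−0.1596z; -0.7559x+-0.5125y = 0.0184−0.1318z
Cramer: x(z) = -0.0256+0.1916z;  y(z) = 0.0018-0.0255z
sphere 1 gives Az²+Bz+C=0 with A=1.0374, B=0.2137, C=-0.0400;  B²−4AC=0.2115;  roots -0.3247, 0.1186;  negative root z = -0.3247
x = -0.0878, y = 0.0101

(-0.0878, 0.0101, -0.3247)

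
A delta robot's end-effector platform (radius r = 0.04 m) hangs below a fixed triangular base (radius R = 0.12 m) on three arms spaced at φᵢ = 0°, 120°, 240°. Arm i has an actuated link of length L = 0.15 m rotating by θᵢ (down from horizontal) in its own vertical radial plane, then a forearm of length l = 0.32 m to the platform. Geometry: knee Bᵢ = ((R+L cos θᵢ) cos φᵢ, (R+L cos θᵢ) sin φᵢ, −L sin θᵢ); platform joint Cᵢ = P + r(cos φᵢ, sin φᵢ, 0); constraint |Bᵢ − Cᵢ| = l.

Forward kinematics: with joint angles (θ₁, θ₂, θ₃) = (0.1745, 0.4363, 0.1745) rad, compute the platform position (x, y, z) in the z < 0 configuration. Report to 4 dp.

(0.0164, -0.0284, -0.2647)

arm 1 at φ=0.0°: (R−r)+L cos θ1 = 0.2277;  S1 = (0.2277, 0.0000, -0.0260)
arm 2 at φ=120.0°: (R−r)+L cos θ2 = 0.2159;  S2 = (-0.1080, 0.1870, -0.0634)
arm 3 at φ=240.0°: (R−r)+L cos θ3 = 0.2277;  S3 = (-0.1139, -0.1972, -0.0260)
subtract pairs → two planes through P
plane₁₂: -0.6714x+0.3740y+-0.0747z = -0.0019
Cramer: x(z) = 0.0014-0.0566z;  y(z) = -0.0025+0.0981z
into |P−S₁|² = l²: 1.0128z² + 0.0772z + -0.0505 = 0;  Δ = 0.2106;  z = -0.2647 or 0.1884 → z<0 root = -0.2647
x = 0.0164, y = -0.0284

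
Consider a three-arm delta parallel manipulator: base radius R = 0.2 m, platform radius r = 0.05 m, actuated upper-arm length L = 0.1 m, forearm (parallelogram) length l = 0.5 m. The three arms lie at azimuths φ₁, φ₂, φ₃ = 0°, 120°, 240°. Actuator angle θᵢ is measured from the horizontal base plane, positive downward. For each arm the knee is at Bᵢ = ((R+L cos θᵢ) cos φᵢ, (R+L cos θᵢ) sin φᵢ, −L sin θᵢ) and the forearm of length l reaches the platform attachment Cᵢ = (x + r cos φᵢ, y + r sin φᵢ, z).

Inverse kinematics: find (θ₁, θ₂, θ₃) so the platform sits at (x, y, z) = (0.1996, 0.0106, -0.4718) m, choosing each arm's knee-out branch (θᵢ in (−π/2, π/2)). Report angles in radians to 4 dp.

θ₁ = -0.2617, θ₂ = 1.2220, θ₃ = 1.3090

arm 1 (φ=0.0°): x'=0.1996, y'=0.0106
  A=-0.0496, B=-0.4718, C=(l²−L²−A²−y'²−z²)/(2L)=0.0742
  γ=atan2(-0.4718,-0.0496)=-1.6755;  ψ=arccos(0.1563)=1.4138;  θ1=γ+ψ≈-0.2617
rotate P by −φ2: (-0.0906, -0.1782, -0.4718)
  A=0.2406, B=-0.4718, C=(l²−L²−A²−y'²−z²)/(2L)=-0.3612
  θ2 = atan2(B,A) + arccos(C/0.5296) = 1.2220
φ3=240.0° → target in arm frame (-0.1090, 0.1676)
  e−x'=0.2590;  (l²−L²−(e−x')²−y'²−z²)/2L = -0.3887
  θ3 = atan2(B,A) + arccos(C/0.5382) = 1.3090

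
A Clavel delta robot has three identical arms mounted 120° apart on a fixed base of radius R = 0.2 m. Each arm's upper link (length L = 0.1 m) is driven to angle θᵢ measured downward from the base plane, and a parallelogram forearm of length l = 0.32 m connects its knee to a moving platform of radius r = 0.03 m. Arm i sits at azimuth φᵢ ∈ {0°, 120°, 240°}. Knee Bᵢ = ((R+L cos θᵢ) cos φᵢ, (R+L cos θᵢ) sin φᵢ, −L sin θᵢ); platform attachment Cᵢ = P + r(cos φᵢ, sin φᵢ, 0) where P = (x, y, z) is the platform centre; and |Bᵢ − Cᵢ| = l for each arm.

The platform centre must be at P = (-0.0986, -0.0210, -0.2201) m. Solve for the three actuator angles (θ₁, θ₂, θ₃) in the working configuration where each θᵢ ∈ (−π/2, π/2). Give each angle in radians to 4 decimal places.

θ₁ = 1.3092, θ₂ = 0.2611, θ₃ = -0.1746

arm 1 (φ=0.0°): x'=-0.0986, y'=-0.0210
  A=0.2686, B=-0.2201, C=(l²−L²−A²−y'²−z²)/(2L)=-0.1432
  θ1 = atan2(B,A) + arccos(C/0.3473) = 1.3092
φ2=120.0° → target in arm frame (0.0311, 0.0959)
  A cos θ + B sin θ = C:  0.1389·cos θ + -0.2201·sin θ = 0.0774
  γ=atan2(-0.2201,0.1389)=-1.0079;  ψ=arccos(0.2972)=1.2690;  θ2=γ+ψ≈0.2611
φ3=240.0° → target in arm frame (0.0675, -0.0749)
  A=0.1025, B=-0.2201, C=(l²−L²−A²−y'²−z²)/(2L)=0.1392
  γ=atan2(-0.2201,0.1025)=-1.1349;  ψ=arccos(0.5733)=0.9603;  θ3=γ+ψ≈-0.1746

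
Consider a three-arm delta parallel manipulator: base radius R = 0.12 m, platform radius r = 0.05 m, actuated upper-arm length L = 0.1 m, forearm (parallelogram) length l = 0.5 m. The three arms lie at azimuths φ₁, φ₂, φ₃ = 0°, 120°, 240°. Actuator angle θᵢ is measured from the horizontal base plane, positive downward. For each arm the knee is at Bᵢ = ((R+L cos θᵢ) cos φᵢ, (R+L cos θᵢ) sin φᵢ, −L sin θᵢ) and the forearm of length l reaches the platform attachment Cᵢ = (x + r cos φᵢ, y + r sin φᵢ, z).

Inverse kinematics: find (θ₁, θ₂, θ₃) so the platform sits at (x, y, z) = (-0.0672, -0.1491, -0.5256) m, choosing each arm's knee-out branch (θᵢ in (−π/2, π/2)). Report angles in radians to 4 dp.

θ₁ = 1.0471, θ₂ = 1.1344, θ₃ = 0.2618

φ1=0.0° → target in arm frame (-0.0672, -0.1491)
  A=0.1372, B=-0.5256, C=(l²−L²−A²−y'²−z²)/(2L)=-0.3866
  √(A²+B²)=0.5432;  θ1 = -1.3155+2.3626 ≈ 1.0471
arm 2 (φ=120.0°): x'=-0.0955, y'=0.1327
  e−x'=0.1655;  (l²−L²−(e−x')²−y'²−z²)/2L = -0.4064
  γ=atan2(-0.5256,0.1655)=-1.2657;  ψ=arccos(-0.7375)=2.4001;  θ2=γ+ψ≈1.1344
arm 3 (φ=240.0°): x'=0.1627, y'=0.0164
  e−x'=-0.0927;  (l²−L²−(e−x')²−y'²−z²)/2L = -0.2256
  θ3 = atan2(B,A) + arccos(C/0.5337) = 0.2618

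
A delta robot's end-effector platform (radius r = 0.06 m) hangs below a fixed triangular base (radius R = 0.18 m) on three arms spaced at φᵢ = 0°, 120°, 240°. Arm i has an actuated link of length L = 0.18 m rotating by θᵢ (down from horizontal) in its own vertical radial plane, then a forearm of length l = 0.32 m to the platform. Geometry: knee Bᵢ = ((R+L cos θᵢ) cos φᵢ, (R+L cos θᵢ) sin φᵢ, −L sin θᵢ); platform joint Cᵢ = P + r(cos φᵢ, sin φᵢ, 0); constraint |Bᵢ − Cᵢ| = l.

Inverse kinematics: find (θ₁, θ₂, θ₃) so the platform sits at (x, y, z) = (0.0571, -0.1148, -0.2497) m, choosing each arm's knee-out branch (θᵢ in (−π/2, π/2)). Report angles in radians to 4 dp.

arm 1 (φ=0.0°): x'=0.0571, y'=-0.1148
  e−x'=0.0629;  (l²−L²−(e−x')²−y'²−z²)/2L = -0.0263
  √(A²+B²)=0.2575;  θ1 = -1.3240+1.6733 ≈ 0.3493
arm 2 (φ=120.0°): x'=-0.1280, y'=0.0079
  A cos θ + B sin θ = C:  0.2480·cos θ + -0.2497·sin θ = -0.1497
  √(A²+B²)=0.3519;  θ2 = -0.7889+2.0103 ≈ 1.2214
arm 3 (φ=240.0°): x'=0.0709, y'=0.1069
  A=0.0491, B=-0.2497, C=(l²−L²−A²−y'²−z²)/(2L)=-0.0172
  √(A²+B²)=0.2545;  θ3 = -1.3765+1.6383 ≈ 0.2618

θ₁ = 0.3493, θ₂ = 1.2214, θ₃ = 0.2618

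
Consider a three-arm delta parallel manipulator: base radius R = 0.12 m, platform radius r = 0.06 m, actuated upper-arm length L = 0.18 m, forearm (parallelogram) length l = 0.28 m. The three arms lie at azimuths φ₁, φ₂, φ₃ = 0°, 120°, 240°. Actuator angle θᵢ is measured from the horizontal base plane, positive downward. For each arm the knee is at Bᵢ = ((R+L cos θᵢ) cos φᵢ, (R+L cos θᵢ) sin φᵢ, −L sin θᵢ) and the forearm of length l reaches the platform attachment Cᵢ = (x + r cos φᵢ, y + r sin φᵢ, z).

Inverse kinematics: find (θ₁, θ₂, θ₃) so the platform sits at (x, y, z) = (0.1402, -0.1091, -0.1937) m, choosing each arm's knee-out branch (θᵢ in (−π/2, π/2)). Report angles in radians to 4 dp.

θ₁ = -0.2616, θ₂ = 1.3090, θ₃ = 0.5235

φ1=0.0° → target in arm frame (0.1402, -0.1091)
  A cos θ + B sin θ = C:  -0.0802·cos θ + -0.1937·sin θ = -0.0274
  θ1 = atan2(B,A) + arccos(C/0.2096) = -0.2616
rotate P by −φ2: (-0.1646, -0.0669, -0.1937)
  A=0.2246, B=-0.1937, C=(l²−L²−A²−y'²−z²)/(2L)=-0.1290
  √(A²+B²)=0.2966;  θ2 = -0.7117+2.0207 ≈ 1.3090
rotate P by −φ3: (0.0244, 0.1760, -0.1937)
  A=0.0356, B=-0.1937, C=(l²−L²−A²−y'²−z²)/(2L)=-0.0660
  θ3 = atan2(B,A) + arccos(C/0.1969) = 0.5235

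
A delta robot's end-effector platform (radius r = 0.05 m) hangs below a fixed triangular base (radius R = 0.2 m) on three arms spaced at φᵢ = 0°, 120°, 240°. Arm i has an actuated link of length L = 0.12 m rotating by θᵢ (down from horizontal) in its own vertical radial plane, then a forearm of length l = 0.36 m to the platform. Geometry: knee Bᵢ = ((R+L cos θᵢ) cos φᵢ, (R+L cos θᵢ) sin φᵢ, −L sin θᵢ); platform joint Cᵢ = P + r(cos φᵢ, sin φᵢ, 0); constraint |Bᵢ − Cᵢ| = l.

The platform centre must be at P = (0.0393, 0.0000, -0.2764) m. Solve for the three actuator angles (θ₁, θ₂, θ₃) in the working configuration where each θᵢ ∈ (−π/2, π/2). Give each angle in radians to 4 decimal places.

rotate P by −φ1: (0.0393, 0.0000, -0.2764)
  A cos θ + B sin θ = C:  0.1107·cos θ + -0.2764·sin θ = 0.1106
  θ1 = atan2(B,A) + arccos(C/0.2977) = 0.0003
arm 2 (φ=120.0°): x'=-0.0196, y'=-0.0340
  A cos θ + B sin θ = C:  0.1697·cos θ + -0.2764·sin θ = 0.0369
  θ2 = atan2(B,A) + arccos(C/0.3243) = 0.4364
rotate P by −φ3: (-0.0197, 0.0340, -0.2764)
  e−x'=0.1697;  (l²−L²−(e−x')²−y'²−z²)/2L = 0.0369
  √(A²+B²)=0.3243;  θ3 = -1.0203+1.4567 ≈ 0.4364

θ₁ = 0.0003, θ₂ = 0.4364, θ₃ = 0.4364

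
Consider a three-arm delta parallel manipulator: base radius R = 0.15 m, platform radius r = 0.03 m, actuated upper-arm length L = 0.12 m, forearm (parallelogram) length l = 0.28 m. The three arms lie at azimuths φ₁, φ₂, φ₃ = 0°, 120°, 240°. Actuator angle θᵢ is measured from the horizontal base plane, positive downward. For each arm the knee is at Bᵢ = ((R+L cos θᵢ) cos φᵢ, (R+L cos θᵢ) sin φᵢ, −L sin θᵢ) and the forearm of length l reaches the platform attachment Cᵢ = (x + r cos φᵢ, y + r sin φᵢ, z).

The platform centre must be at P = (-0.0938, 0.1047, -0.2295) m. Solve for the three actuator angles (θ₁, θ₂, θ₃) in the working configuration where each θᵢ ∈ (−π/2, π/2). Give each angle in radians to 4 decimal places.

θ₁ = 1.3964, θ₂ = -0.2619, θ₃ = 1.1349

arm 1 (φ=0.0°): x'=-0.0938, y'=0.1047
  A cos θ + B sin θ = C:  0.2138·cos θ + -0.2295·sin θ = -0.1889
  γ=atan2(-0.2295,0.2138)=-0.8208;  ψ=arccos(-0.6023)=2.2172;  θ1=γ+ψ≈1.3964
arm 2 (φ=120.0°): x'=0.1376, y'=0.0289
  A cos θ + B sin θ = C:  -0.0176·cos θ + -0.2295·sin θ = 0.0424
  γ=atan2(-0.2295,-0.0176)=-1.6472;  ψ=arccos(0.1844)=1.3853;  θ2=γ+ψ≈-0.2619
arm 3 (φ=240.0°): x'=-0.0438, y'=-0.1336
  A=0.1638, B=-0.2295, C=(l²−L²−A²−y'²−z²)/(2L)=-0.1389
  θ3 = atan2(B,A) + arccos(C/0.2819) = 1.1349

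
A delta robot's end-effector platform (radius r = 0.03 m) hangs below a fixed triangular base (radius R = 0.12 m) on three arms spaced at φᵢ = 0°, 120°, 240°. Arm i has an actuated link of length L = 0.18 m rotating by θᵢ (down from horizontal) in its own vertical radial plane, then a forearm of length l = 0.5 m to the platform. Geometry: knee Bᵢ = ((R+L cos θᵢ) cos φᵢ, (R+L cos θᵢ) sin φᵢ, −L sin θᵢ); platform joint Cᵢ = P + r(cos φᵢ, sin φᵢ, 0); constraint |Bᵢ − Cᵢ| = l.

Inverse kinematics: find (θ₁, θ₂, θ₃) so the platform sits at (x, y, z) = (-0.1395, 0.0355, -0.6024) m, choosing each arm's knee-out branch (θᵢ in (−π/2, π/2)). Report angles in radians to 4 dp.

arm 1 (φ=0.0°): x'=-0.1395, y'=0.0355
  e−x'=0.2295;  (l²−L²−(e−x')²−y'²−z²)/2L = -0.5534
  θ1 = atan2(B,A) + arccos(C/0.6446) = 1.3962
φ2=120.0° → target in arm frame (0.1005, 0.1031)
  A=-0.0105, B=-0.6024, C=(l²−L²−A²−y'²−z²)/(2L)=-0.4334
  √(A²+B²)=0.6025;  θ2 = -1.5882+2.3736 ≈ 0.7854
φ3=240.0° → target in arm frame (0.0390, -0.1386)
  A cos θ + B sin θ = C:  0.0510·cos θ + -0.6024·sin θ = -0.4641
  √(A²+B²)=0.6046;  θ3 = -1.4863+2.4461 ≈ 0.9597

θ₁ = 1.3962, θ₂ = 0.7854, θ₃ = 0.9597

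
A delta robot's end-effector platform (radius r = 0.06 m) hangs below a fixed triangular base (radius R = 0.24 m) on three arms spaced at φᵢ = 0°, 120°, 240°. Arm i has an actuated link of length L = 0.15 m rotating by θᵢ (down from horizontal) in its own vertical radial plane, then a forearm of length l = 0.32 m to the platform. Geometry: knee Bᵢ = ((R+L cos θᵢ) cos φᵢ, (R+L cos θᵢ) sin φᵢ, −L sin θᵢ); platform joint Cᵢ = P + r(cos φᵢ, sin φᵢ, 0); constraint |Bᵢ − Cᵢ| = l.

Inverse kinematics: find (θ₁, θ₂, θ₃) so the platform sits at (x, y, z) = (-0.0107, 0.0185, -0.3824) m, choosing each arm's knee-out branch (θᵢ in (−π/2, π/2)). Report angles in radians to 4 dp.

φ1=0.0° → target in arm frame (-0.0107, 0.0185)
  A=0.1907, B=-0.3824, C=(l²−L²−A²−y'²−z²)/(2L)=-0.3435
  θ1 = atan2(B,A) + arccos(C/0.4273) = 1.3962
arm 2 (φ=120.0°): x'=0.0214, y'=0.0000
  A=0.1586, B=-0.3824, C=(l²−L²−A²−y'²−z²)/(2L)=-0.3050
  θ2 = atan2(B,A) + arccos(C/0.4140) = 1.2213
φ3=240.0° → target in arm frame (-0.0107, -0.0185)
  e−x'=0.1907;  (l²−L²−(e−x')²−y'²−z²)/2L = -0.3434
  θ3 = atan2(B,A) + arccos(C/0.4273) = 1.3961

θ₁ = 1.3962, θ₂ = 1.2213, θ₃ = 1.3961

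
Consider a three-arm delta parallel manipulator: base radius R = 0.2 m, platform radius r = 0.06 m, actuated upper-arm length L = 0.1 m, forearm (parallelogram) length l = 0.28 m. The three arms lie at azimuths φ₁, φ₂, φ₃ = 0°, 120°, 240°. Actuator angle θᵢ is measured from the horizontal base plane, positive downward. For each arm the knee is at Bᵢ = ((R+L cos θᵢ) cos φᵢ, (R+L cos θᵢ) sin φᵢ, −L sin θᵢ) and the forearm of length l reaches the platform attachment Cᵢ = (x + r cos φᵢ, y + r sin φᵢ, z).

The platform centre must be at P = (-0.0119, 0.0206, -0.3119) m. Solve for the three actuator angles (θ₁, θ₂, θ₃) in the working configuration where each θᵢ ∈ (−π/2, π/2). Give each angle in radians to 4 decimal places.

rotate P by −φ1: (-0.0119, 0.0206, -0.3119)
  A cos θ + B sin θ = C:  0.1519·cos θ + -0.3119·sin θ = -0.2619
  θ1 = atan2(B,A) + arccos(C/0.3469) = 1.3087
φ2=120.0° → target in arm frame (0.0238, 0.0000)
  e−x'=0.1162;  (l²−L²−(e−x')²−y'²−z²)/2L = -0.2119
  θ2 = atan2(B,A) + arccos(C/0.3328) = 1.0469
φ3=240.0° → target in arm frame (-0.0119, -0.0206)
  e−x'=0.1519;  (l²−L²−(e−x')²−y'²−z²)/2L = -0.2619
  √(A²+B²)=0.3469;  θ3 = -1.1176+2.4263 ≈ 1.3087

θ₁ = 1.3087, θ₂ = 1.0469, θ₃ = 1.3087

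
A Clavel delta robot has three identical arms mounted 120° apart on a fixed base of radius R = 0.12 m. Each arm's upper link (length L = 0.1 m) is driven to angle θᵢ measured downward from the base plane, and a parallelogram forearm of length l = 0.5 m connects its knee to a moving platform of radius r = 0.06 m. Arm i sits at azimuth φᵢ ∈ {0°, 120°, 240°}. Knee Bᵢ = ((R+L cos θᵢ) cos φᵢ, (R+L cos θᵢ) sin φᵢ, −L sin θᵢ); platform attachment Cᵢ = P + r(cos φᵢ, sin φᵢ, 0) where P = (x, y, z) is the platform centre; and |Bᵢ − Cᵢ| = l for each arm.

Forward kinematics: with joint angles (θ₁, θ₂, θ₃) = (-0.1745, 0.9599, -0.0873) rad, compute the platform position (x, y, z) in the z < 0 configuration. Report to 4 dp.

(0.1257, -0.1895, -0.4442)

φ1=0.0°: virtual centre (0.1585, 0.0000, 0.0174), radius l
arm 2 at φ=120.0°: e+L cos θ2 = 0.1174;  O2 = (-0.0587, 0.1016, -0.0819)
O3 = (0.1596·cos240.0°, 0.1596·sin240.0°, 0.0087) = (-0.0798, -0.1382, 0.0087)
subtract pairs → two planes through P
linear system: -0.4343x+0.2033y = -0.0049−-0.1985z; -0.4766x+-0.2765y = 0.0001−-0.0173z
Cramer: x(z) = 0.0062-0.2692z;  y(z) = -0.0111+0.4016z
sphere 1 gives Az²+Bz+C=0 with A=1.2337, B=0.0384, C=-0.2264;  B²−4AC=1.1186;  roots -0.4442, 0.4131;  negative root z = -0.4442
x = 0.1257, y = -0.1895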